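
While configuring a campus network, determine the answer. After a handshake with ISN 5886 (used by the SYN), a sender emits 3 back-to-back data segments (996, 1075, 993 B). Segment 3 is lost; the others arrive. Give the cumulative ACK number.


SYN uses sequence number 5886; first data byte = ISN + 1 = 5887.
Segment 1: SEQ = 5887, len = 996 B, covers [5887, 6882]
Segment 2: SEQ = 6883, len = 1075 B, covers [6883, 7957]
Segment 3: SEQ = 7958, len = 993 B, covers [7958, 8950] [LOST]
In-order data received: bytes [5887, 7957] (segments 1..2).
Segment 3 missing -> gap begins at byte 7958.
Cumulative ACK = next expected in-order byte = 5887 + 996 + 1075 = 7958

7958


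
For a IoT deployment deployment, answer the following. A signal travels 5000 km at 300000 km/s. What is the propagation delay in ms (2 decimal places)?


Given: distance = 5000 km, speed = 300000 km/s
Delay = distance / speed = 5000 / 300000 seconds
Delay in ms = 5000 * 1000 / 300000
Delay = 16.6667 ms
Rounded to 2 dp = 16.67 ms

16.67


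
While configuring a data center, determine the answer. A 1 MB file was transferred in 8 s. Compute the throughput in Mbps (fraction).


Given: file = 1 MB, time = 8 s
File in Mb = 1 * 8 = 8 Mb
Throughput = 8 / 8 Mbps
Throughput = 1 Mbps

1


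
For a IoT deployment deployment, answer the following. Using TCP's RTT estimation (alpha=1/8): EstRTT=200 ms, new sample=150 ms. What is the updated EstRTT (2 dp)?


Given: EstRTT = 200 ms, SampleRTT = 150 ms, alpha = 1/8
New EstRTT = (1 - alpha) * EstRTT + alpha * SampleRTT
(7/8) * 200 = 175
(1/8) * 150 = 18.75
New EstRTT = 175 + 18.75 = 193.75 ms -> 193.75 ms (2 dp)

193.75


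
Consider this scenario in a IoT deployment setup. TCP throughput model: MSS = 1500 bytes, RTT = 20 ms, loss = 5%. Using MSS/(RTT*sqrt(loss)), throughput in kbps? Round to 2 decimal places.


Given: MSS = 1500 bytes, RTT = 20 ms, loss = 5%
RTT in seconds = 20 / 1000 = 0.02
Loss rate = 5% = 0.05
sqrt(loss) = sqrt(0.05) = 0.223606797750
Throughput (bytes/s) = 1500 / (0.02 * 0.223606797750) = 335410.1966
Throughput (kbps) = 335410.1966 * 8 / 1000 = 2683.281573 -> 2683.28 kbps (2 dp)

2683.28


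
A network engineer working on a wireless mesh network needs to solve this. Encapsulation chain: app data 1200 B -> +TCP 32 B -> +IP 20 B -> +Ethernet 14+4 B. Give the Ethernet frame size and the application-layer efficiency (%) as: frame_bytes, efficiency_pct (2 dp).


TCP segment = 1200 + 32 = 1232 B
IP packet = 1232 + 20 = 1252 B
Ethernet frame = 1252 + 14 + 4 = 1270 B
Efficiency = app / frame = 1200 / 1270 = 0.944882 = 94.4882% -> 94.49% (2 dp)

1270, 94.49


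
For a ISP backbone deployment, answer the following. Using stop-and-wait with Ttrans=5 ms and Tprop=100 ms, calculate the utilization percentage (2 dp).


Given: Ttrans = 5 ms, Tprop = 100 ms
RTT = 2 * Tprop = 2 * 100 = 200 ms
U = Ttrans / (Ttrans + RTT)
U = 5 / (5 + 200)
U = 5 / 205 = 0.02439
U% = 2.44%

2.44


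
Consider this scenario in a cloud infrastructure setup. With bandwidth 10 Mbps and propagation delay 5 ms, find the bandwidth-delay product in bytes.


Given: bandwidth = 10 Mbps, delay = 5 ms
BDP in bits = 10 * 10^6 * 5 / 1000
BDP in bits = 50000
BDP in bytes = 50000 / 8 = 6250

6250


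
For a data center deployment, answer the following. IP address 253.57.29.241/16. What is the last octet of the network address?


Given: IP = 253.57.29.241, prefix = /16
Subnet mask = 255.255.0.0
Last octet of IP: 241
Last octet of mask: 0
Network last octet = 241 AND 0 = 0

0


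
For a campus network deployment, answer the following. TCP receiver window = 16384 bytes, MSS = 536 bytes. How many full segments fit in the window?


Given: RWND = 16384 bytes, MSS = 536 bytes
Full segments = floor(RWND / MSS)
Full segments = floor(16384 / 536)
Full segments = floor(30.5672) = 30

30


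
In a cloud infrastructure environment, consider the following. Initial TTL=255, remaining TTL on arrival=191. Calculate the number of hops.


Given: initial TTL = 255, received TTL = 191
Hops = initial TTL - received TTL
Hops = 255 - 191 = 64

64


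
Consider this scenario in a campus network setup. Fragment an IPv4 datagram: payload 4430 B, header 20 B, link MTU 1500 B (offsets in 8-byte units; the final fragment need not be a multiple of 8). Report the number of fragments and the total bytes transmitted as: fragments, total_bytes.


Max data per non-final fragment = floor((MTU - header)/8)*8 = floor((1500 - 20)/8)*8 = floor(1480/8)*8 = 1480 B
Final fragment needs no 8-byte alignment: it can carry up to MTU - header = 1480 B
Non-final fragments needed = ceil((payload - 1480) / 1480) = ceil(2950/1480) = ceil(1.9932) = 2
Number of fragments = 2 + 1 = 3
Fragment sizes (data): 2 * 1480 B + 1470 B (last, 1470 <= 1480 OK)
Total bytes sent = payload + n_frags * header = 4430 + 3*20 = 4430 + 60 = 4490 B

3, 4490


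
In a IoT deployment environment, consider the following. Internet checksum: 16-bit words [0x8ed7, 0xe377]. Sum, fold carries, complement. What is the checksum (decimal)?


Given words: [0x8ed7, 0xe377]
Step 1: Sum all words
Raw sum = 36567 + 58231 = 94798
Step 2: Fold carry: (29262 + 1) = 29263
One's complement = ~29263 & 0xFFFF = 36272

36272


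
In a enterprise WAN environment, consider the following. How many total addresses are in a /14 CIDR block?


Given: CIDR prefix /14
Host bits = 32 - 14 = 18
Total addresses = 2^18 = 262144

262144


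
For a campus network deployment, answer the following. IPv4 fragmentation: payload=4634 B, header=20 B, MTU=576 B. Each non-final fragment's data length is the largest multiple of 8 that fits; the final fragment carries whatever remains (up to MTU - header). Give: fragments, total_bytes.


Max data per non-final fragment = floor((MTU - header)/8)*8 = floor((576 - 20)/8)*8 = floor(556/8)*8 = 552 B
Final fragment needs no 8-byte alignment: it can carry up to MTU - header = 556 B
Non-final fragments needed = ceil((payload - 556) / 552) = ceil(4078/552) = ceil(7.3877) = 8
Number of fragments = 8 + 1 = 9
Fragment sizes (data): 8 * 552 B + 218 B (last, 218 <= 556 OK)
Total bytes sent = payload + n_frags * header = 4634 + 9*20 = 4634 + 180 = 4814 B

9, 4814


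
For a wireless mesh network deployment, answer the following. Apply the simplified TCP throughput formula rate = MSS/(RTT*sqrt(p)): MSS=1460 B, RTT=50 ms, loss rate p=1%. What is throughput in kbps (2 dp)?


Given: MSS = 1460 bytes, RTT = 50 ms, loss = 1%
RTT in seconds = 50 / 1000 = 0.05
Loss rate = 1% = 0.01
sqrt(loss) = sqrt(0.01) = 0.1
Throughput (bytes/s) = 1460 / (0.05 * 0.1) = 292000.0000
Throughput (kbps) = 292000.0000 * 8 / 1000 = 2336.000000 -> 2336.00 kbps (2 dp)

2336.00


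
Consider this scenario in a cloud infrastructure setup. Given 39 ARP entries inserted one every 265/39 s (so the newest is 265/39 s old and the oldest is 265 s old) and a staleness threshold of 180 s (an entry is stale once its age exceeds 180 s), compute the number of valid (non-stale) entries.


Ages are k * 265/39 s for k = 1..39 (spacing = 6.7949 s).
Entry k is valid iff k * 265/39 <= 180 iff k <= 39 * 180 / 265 = 26.4906
n_valid = floor(26.4906) = 26
(n_stale = 39 - 26 = 13)

26


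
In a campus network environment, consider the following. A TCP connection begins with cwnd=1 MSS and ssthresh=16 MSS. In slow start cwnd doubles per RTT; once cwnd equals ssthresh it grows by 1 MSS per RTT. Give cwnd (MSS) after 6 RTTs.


RTT 0: cwnd = 1 MSS (initial)
RTT 1: cwnd = 2 MSS (slow start, doubled)
RTT 2: cwnd = 4 MSS (slow start, doubled)
RTT 3: cwnd = 8 MSS (slow start, doubled)
RTT 4: cwnd = 16 MSS (slow start, doubled)
RTT 5: cwnd = 17 MSS (congestion avoidance, +1)
RTT 6: cwnd = 18 MSS (congestion avoidance, +1)

18


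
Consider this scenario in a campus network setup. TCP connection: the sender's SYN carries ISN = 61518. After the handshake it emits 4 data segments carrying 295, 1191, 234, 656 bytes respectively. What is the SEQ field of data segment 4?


The SYN occupies sequence number ISN = 61518, so the first data byte is ISN + 1 = 61519.
SEQ of data segment i = (ISN + 1) + sum of payload sizes of segments 1..i-1.
Segment 1: SEQ = 61519, payload = 295 bytes
Segment 2: SEQ = 61814, payload = 1191 bytes
Segment 3: SEQ = 63005, payload = 234 bytes
Segment 4: SEQ = 63239, payload = 656 bytes
SEQ of segment 4 = 61519 + 295 + 1191 + 234 = 63239

63239


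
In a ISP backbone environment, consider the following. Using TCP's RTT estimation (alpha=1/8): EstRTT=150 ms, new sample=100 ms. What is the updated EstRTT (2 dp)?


Given: EstRTT = 150 ms, SampleRTT = 100 ms, alpha = 1/8
New EstRTT = (1 - alpha) * EstRTT + alpha * SampleRTT
(7/8) * 150 = 131.25
(1/8) * 100 = 12.5
New EstRTT = 131.25 + 12.5 = 143.75 ms -> 143.75 ms (2 dp)

143.75


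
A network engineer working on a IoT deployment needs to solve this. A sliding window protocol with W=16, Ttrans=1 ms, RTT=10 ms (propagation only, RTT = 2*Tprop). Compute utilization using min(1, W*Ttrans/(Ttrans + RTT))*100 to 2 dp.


Given: W = 16, Ttrans = 1 ms, RTT = 10 ms (= 2 * Tprop, Tprop = 5 ms)
Cycle time = Ttrans + RTT = 1 + 10 = 11 ms (first packet sent until its ACK returns)
W * Ttrans = 16 * 1 = 16 ms of sending per cycle
W * Ttrans / (Ttrans + RTT) = 16 / 11 = 1.454545
U = min(1, 1.454545) = 1.000000
U% = 100.00%

100.00


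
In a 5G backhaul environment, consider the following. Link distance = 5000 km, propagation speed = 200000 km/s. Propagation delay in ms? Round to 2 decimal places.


Given: distance = 5000 km, speed = 200000 km/s
Delay = distance / speed = 5000 / 200000 seconds
Delay in ms = 5000 * 1000 / 200000
Delay = 25.0000 ms
Rounded to 2 dp = 25.00 ms

25.00


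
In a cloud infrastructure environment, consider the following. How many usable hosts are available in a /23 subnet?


Given: subnet mask /23
Host bits = 32 - 23 = 9
Total addresses = 2^9 = 512
Usable hosts = 512 - 2 (network + broadcast) = 510

510


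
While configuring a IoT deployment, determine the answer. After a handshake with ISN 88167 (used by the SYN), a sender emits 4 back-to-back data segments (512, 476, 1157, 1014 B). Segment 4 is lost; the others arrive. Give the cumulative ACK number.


SYN uses sequence number 88167; first data byte = ISN + 1 = 88168.
Segment 1: SEQ = 88168, len = 512 B, covers [88168, 88679]
Segment 2: SEQ = 88680, len = 476 B, covers [88680, 89155]
Segment 3: SEQ = 89156, len = 1157 B, covers [89156, 90312]
Segment 4: SEQ = 90313, len = 1014 B, covers [90313, 91326] [LOST]
In-order data received: bytes [88168, 90312] (segments 1..3).
Segment 4 missing -> gap begins at byte 90313.
Cumulative ACK = next expected in-order byte = 88168 + 512 + 476 + 1157 = 90313

90313


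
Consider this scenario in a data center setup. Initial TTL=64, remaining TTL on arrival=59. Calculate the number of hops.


Given: initial TTL = 64, received TTL = 59
Hops = initial TTL - received TTL
Hops = 64 - 59 = 5

5


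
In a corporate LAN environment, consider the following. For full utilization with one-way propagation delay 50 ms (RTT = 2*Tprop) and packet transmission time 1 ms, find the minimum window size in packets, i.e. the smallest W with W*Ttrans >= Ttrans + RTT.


Given: Ttrans = 1 ms, RTT = 100 ms (= 2 * Tprop, Tprop = 50 ms)
Time until first ACK returns = Ttrans + RTT = 1 + 100 = 101 ms
Need W * Ttrans >= Ttrans + RTT  ->  W >= (Ttrans + RTT) / Ttrans
(Ttrans + RTT) / Ttrans = 101 / 1 = 101
W_min = ceil(101) = 101

101


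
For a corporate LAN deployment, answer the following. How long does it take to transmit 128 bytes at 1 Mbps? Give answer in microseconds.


Given: packet = 128 bytes, bandwidth = 1 Mbps
Packet in bits = 128 * 8 = 1024 bits
Bandwidth = 1 * 10^6 = 1000000 bps
Time = 1024 / 1000000 seconds
Time in us = 1024 * 10^6 / 1000000 = 1024

1024


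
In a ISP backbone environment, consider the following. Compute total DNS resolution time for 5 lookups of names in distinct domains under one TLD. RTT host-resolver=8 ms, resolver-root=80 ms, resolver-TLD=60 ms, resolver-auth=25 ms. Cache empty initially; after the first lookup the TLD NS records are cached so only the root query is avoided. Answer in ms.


Lookup 1 (cold cache): local + root + TLD + auth = 8 + 80 + 60 + 25 = 173 ms
Lookups 2..5 (TLD NS cached -> skip root; new domain -> still ask TLD and auth): local + TLD + auth = 8 + 60 + 25 = 93 ms each
Remaining 4 lookups: 4 * 93 = 372 ms
Total = 173 + 372 = 545 ms

545


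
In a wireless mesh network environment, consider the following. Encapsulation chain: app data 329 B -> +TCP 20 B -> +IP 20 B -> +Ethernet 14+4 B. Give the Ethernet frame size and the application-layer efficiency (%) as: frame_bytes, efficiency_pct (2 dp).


TCP segment = 329 + 20 = 349 B
IP packet = 349 + 20 = 369 B
Ethernet frame = 369 + 14 + 4 = 387 B
Efficiency = app / frame = 329 / 387 = 0.850129 = 85.0129% -> 85.01% (2 dp)

387, 85.01


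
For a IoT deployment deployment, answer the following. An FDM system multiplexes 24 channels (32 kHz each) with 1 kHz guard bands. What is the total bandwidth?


Given: 24 channels, 32 kHz each, guard = 1 kHz
Channel bandwidth = 24 * 32 = 768 kHz
Guard bands = 23 gaps * 1 kHz = 23 kHz
Total = 768 + 23 = 791 kHz

791


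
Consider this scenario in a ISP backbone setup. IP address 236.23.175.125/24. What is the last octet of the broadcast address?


Given: IP = 236.23.175.125, prefix = /24
Host bits = 32 - 24 = 8
Network last octet = 125 AND mask = 0
Host part size = 2^8 - 1 = 255
Broadcast last octet = 0 OR 255 = 255

255


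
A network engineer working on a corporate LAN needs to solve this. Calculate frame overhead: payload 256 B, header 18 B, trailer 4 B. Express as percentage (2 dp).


Given: payload = 256 B, header = 18 B, trailer = 4 B
Overhead bytes = header + trailer = 18 + 4 = 22
Total frame = payload + overhead = 256 + 22 = 278
Overhead % = 22 / 278 * 100 = 7.9137% -> 7.91% (2 dp)

7.91


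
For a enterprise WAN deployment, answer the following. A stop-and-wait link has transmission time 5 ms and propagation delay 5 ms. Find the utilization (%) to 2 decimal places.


Given: Ttrans = 5 ms, Tprop = 5 ms
RTT = 2 * Tprop = 2 * 5 = 10 ms
U = Ttrans / (Ttrans + RTT)
U = 5 / (5 + 10)
U = 5 / 15 = 0.333333
U% = 33.33%

33.33


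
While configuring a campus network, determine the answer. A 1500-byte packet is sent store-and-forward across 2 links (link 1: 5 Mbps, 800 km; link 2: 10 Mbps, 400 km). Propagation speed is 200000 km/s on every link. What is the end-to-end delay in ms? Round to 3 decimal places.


Packet = 1500 bytes = 12000 bits. Store-and-forward: sum (t_trans + t_prop) per link.
Link 1: t_trans = 12000/(5*10^6) s = 2.4000 ms; t_prop = 800/200000 s = 4.0000 ms; subtotal = 6.4000 ms
Link 2: t_trans = 12000/(10*10^6) s = 1.2000 ms; t_prop = 400/200000 s = 2.0000 ms; subtotal = 3.2000 ms
End-to-end = 6.4000 + 3.2000 = 9.6000 ms -> 9.600 ms (3 dp)

9.600


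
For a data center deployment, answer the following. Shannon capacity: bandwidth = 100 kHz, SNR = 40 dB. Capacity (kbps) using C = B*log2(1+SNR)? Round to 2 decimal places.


Given: B = 100 kHz, SNR = 40 dB
SNR linear = 10^(40/10) = 10000
1 + SNR = 10001
log2(10001) = 13.2878566418
C = 100 * 1000 * 13.2878566418 = 1328785.6642 bps
C = 1328.785664 kbps -> 1328.79 kbps (2 dp)

1328.79


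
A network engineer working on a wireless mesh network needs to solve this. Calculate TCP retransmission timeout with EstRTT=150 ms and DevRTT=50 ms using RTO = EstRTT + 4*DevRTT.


Given: EstRTT = 150 ms, DevRTT = 50 ms
Timeout = EstRTT + 4 * DevRTT
4 * DevRTT = 4 * 50 = 200
Timeout = 150 + 200 = 350 ms

350


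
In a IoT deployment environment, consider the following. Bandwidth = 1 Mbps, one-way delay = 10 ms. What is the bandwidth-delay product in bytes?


Given: bandwidth = 1 Mbps, delay = 10 ms
BDP in bits = 1 * 10^6 * 10 / 1000
BDP in bits = 10000
BDP in bytes = 10000 / 8 = 1250

1250


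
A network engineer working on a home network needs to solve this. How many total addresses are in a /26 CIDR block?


Given: CIDR prefix /26
Host bits = 32 - 26 = 6
Total addresses = 2^6 = 64

64


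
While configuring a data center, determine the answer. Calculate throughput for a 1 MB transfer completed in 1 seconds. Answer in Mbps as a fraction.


Given: file = 1 MB, time = 1 s
File in Mb = 1 * 8 = 8 Mb
Throughput = 8 / 1 Mbps
Throughput = 8 Mbps

8


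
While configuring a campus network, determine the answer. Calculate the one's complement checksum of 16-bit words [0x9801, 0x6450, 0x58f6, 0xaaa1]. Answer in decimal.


Given words: [0x9801, 0x6450, 0x58f6, 0xaaa1]
Step 1: Sum all words
Raw sum = 38913 + 25680 + 22774 + 43681 = 131048
Step 2: Fold carry: (65512 + 1) = 65513
One's complement = ~65513 & 0xFFFF = 22

22


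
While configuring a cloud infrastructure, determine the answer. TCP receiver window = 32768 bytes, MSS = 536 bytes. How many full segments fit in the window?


Given: RWND = 32768 bytes, MSS = 536 bytes
Full segments = floor(RWND / MSS)
Full segments = floor(32768 / 536)
Full segments = floor(61.1343) = 61

61


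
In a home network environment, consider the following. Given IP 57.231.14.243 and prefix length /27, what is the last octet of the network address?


Given: IP = 57.231.14.243, prefix = /27
Subnet mask = 255.255.255.224
Last octet of IP: 243
Last octet of mask: 224
Network last octet = 243 AND 224 = 224

224


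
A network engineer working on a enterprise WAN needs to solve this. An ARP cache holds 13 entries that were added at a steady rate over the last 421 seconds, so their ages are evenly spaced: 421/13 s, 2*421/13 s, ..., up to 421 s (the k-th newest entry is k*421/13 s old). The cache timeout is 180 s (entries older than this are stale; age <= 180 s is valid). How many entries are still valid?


Ages are k * 421/13 s for k = 1..13 (spacing = 32.3846 s).
Entry k is valid iff k * 421/13 <= 180 iff k <= 13 * 180 / 421 = 5.5582
n_valid = floor(5.5582) = 5
(n_stale = 13 - 5 = 8)

5


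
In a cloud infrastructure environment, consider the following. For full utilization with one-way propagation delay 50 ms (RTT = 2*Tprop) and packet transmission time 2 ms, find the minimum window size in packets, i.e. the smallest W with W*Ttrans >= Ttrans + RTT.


Given: Ttrans = 2 ms, RTT = 100 ms (= 2 * Tprop, Tprop = 50 ms)
Time until first ACK returns = Ttrans + RTT = 2 + 100 = 102 ms
Need W * Ttrans >= Ttrans + RTT  ->  W >= (Ttrans + RTT) / Ttrans
(Ttrans + RTT) / Ttrans = 102 / 2 = 51
W_min = ceil(51) = 51

51


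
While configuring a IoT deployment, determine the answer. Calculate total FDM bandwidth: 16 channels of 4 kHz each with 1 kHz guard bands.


Given: 16 channels, 4 kHz each, guard = 1 kHz
Channel bandwidth = 16 * 4 = 64 kHz
Guard bands = 15 gaps * 1 kHz = 15 kHz
Total = 64 + 15 = 79 kHz

79


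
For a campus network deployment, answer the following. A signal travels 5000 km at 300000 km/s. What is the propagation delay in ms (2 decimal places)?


Given: distance = 5000 km, speed = 300000 km/s
Delay = distance / speed = 5000 / 300000 seconds
Delay in ms = 5000 * 1000 / 300000
Delay = 16.6667 ms
Rounded to 2 dp = 16.67 ms

16.67


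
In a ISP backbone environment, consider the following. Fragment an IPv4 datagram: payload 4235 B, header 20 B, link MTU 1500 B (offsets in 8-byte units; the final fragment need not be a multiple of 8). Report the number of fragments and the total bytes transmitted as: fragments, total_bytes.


Max data per non-final fragment = floor((MTU - header)/8)*8 = floor((1500 - 20)/8)*8 = floor(1480/8)*8 = 1480 B
Final fragment needs no 8-byte alignment: it can carry up to MTU - header = 1480 B
Non-final fragments needed = ceil((payload - 1480) / 1480) = ceil(2755/1480) = ceil(1.8615) = 2
Number of fragments = 2 + 1 = 3
Fragment sizes (data): 2 * 1480 B + 1275 B (last, 1275 <= 1480 OK)
Total bytes sent = payload + n_frags * header = 4235 + 3*20 = 4235 + 60 = 4295 B

3, 4295


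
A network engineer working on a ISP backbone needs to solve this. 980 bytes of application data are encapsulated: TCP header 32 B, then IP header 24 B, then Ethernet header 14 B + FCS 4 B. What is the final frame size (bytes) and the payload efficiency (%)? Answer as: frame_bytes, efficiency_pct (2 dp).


TCP segment = 980 + 32 = 1012 B
IP packet = 1012 + 24 = 1036 B
Ethernet frame = 1036 + 14 + 4 = 1054 B
Efficiency = app / frame = 980 / 1054 = 0.929791 = 92.9791% -> 92.98% (2 dp)

1054, 92.98


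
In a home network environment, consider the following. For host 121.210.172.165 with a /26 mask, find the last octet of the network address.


Given: IP = 121.210.172.165, prefix = /26
Subnet mask = 255.255.255.192
Last octet of IP: 165
Last octet of mask: 192
Network last octet = 165 AND 192 = 128

128


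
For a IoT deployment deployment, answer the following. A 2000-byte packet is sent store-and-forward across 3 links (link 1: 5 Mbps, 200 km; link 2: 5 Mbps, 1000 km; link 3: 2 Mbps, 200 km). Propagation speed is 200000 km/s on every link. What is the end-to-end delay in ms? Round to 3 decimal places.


Packet = 2000 bytes = 16000 bits. Store-and-forward: sum (t_trans + t_prop) per link.
Link 1: t_trans = 16000/(5*10^6) s = 3.2000 ms; t_prop = 200/200000 s = 1.0000 ms; subtotal = 4.2000 ms
Link 2: t_trans = 16000/(5*10^6) s = 3.2000 ms; t_prop = 1000/200000 s = 5.0000 ms; subtotal = 8.2000 ms
Link 3: t_trans = 16000/(2*10^6) s = 8.0000 ms; t_prop = 200/200000 s = 1.0000 ms; subtotal = 9.0000 ms
End-to-end = 4.2000 + 8.2000 + 9.0000 = 21.4000 ms -> 21.400 ms (3 dp)

21.400


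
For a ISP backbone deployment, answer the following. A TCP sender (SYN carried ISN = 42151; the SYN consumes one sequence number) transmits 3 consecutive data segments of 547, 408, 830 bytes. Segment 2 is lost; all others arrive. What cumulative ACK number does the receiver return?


SYN uses sequence number 42151; first data byte = ISN + 1 = 42152.
Segment 1: SEQ = 42152, len = 547 B, covers [42152, 42698]
Segment 2: SEQ = 42699, len = 408 B, covers [42699, 43106] [LOST]
Segment 3: SEQ = 43107, len = 830 B, covers [43107, 43936]
In-order data received: bytes [42152, 42698] (segments 1..1).
Segment 2 missing -> gap begins at byte 42699; later segments buffered out of order.
Cumulative ACK = next expected in-order byte = 42152 + 547 = 42699

42699


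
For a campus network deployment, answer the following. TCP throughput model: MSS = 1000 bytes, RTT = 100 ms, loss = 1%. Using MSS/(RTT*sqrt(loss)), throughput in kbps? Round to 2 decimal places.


Given: MSS = 1000 bytes, RTT = 100 ms, loss = 1%
RTT in seconds = 100 / 1000 = 0.1
Loss rate = 1% = 0.01
sqrt(loss) = sqrt(0.01) = 0.1
Throughput (bytes/s) = 1000 / (0.1 * 0.1) = 100000.0000
Throughput (kbps) = 100000.0000 * 8 / 1000 = 800.000000 -> 800.00 kbps (2 dp)

800.00


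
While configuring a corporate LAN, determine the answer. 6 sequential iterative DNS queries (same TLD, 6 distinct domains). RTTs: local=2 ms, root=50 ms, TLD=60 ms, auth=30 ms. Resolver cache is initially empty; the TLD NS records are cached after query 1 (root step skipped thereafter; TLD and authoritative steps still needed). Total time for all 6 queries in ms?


Lookup 1 (cold cache): local + root + TLD + auth = 2 + 50 + 60 + 30 = 142 ms
Lookups 2..6 (TLD NS cached -> skip root; new domain -> still ask TLD and auth): local + TLD + auth = 2 + 60 + 30 = 92 ms each
Remaining 5 lookups: 5 * 92 = 460 ms
Total = 142 + 460 = 602 ms

602


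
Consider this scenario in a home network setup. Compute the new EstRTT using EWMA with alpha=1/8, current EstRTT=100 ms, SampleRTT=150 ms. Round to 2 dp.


Given: EstRTT = 100 ms, SampleRTT = 150 ms, alpha = 1/8
New EstRTT = (1 - alpha) * EstRTT + alpha * SampleRTT
(7/8) * 100 = 87.5
(1/8) * 150 = 18.75
New EstRTT = 87.5 + 18.75 = 106.25 ms -> 106.25 ms (2 dp)

106.25


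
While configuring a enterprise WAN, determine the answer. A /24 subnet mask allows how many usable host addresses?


Given: subnet mask /24
Host bits = 32 - 24 = 8
Total addresses = 2^8 = 256
Usable hosts = 256 - 2 (network + broadcast) = 254

254


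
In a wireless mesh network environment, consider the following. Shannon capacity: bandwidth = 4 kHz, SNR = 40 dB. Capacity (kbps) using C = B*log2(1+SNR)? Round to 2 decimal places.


Given: B = 4 kHz, SNR = 40 dB
SNR linear = 10^(40/10) = 10000
1 + SNR = 10001
log2(10001) = 13.2878566418
C = 4 * 1000 * 13.2878566418 = 53151.4266 bps
C = 53.151427 kbps -> 53.15 kbps (2 dp)

53.15


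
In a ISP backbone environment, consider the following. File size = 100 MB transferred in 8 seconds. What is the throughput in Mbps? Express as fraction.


Given: file = 100 MB, time = 8 s
File in Mb = 100 * 8 = 800 Mb
Throughput = 800 / 8 Mbps
Throughput = 100 Mbps

100


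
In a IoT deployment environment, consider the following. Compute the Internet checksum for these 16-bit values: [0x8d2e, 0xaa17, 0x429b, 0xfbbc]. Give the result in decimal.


Given words: [0x8d2e, 0xaa17, 0x429b, 0xfbbc]
Step 1: Sum all words
Raw sum = 36142 + 43543 + 17051 + 64444 = 161180
Step 2: Fold carry: (30108 + 2) = 30110
One's complement = ~30110 & 0xFFFF = 35425

35425


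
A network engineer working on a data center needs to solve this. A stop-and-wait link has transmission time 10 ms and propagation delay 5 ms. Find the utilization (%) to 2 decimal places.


Given: Ttrans = 10 ms, Tprop = 5 ms
RTT = 2 * Tprop = 2 * 5 = 10 ms
U = Ttrans / (Ttrans + RTT)
U = 10 / (10 + 10)
U = 10 / 20 = 0.5
U% = 50.00%

50.00


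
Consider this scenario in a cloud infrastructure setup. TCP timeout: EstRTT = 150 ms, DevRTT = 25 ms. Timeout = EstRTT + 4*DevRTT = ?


Given: EstRTT = 150 ms, DevRTT = 25 ms
Timeout = EstRTT + 4 * DevRTT
4 * DevRTT = 4 * 25 = 100
Timeout = 150 + 100 = 250 ms

250


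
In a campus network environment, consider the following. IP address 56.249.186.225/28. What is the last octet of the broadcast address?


Given: IP = 56.249.186.225, prefix = /28
Host bits = 32 - 28 = 4
Network last octet = 225 AND mask = 224
Host part size = 2^4 - 1 = 15
Broadcast last octet = 224 OR 15 = 239

239


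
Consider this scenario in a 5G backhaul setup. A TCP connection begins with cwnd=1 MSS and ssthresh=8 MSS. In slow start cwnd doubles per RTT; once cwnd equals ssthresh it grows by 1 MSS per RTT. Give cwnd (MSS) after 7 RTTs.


RTT 0: cwnd = 1 MSS (initial)
RTT 1: cwnd = 2 MSS (slow start, doubled)
RTT 2: cwnd = 4 MSS (slow start, doubled)
RTT 3: cwnd = 8 MSS (slow start, doubled)
RTT 4: cwnd = 9 MSS (congestion avoidance, +1)
RTT 5: cwnd = 10 MSS (congestion avoidance, +1)
RTT 6: cwnd = 11 MSS (congestion avoidance, +1)
RTT 7: cwnd = 12 MSS (congestion avoidance, +1)

12


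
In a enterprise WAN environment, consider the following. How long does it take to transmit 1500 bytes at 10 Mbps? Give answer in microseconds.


Given: packet = 1500 bytes, bandwidth = 10 Mbps
Packet in bits = 1500 * 8 = 12000 bits
Bandwidth = 10 * 10^6 = 10000000 bps
Time = 12000 / 10000000 seconds
Time in us = 12000 * 10^6 / 10000000 = 1200

1200


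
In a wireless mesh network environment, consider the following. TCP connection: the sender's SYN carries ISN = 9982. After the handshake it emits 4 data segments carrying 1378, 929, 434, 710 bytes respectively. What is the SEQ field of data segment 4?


The SYN occupies sequence number ISN = 9982, so the first data byte is ISN + 1 = 9983.
SEQ of data segment i = (ISN + 1) + sum of payload sizes of segments 1..i-1.
Segment 1: SEQ = 9983, payload = 1378 bytes
Segment 2: SEQ = 11361, payload = 929 bytes
Segment 3: SEQ = 12290, payload = 434 bytes
Segment 4: SEQ = 12724, payload = 710 bytes
SEQ of segment 4 = 9983 + 1378 + 929 + 434 = 12724

12724


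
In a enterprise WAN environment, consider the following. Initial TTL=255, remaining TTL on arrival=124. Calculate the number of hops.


Given: initial TTL = 255, received TTL = 124
Hops = initial TTL - received TTL
Hops = 255 - 124 = 131

131


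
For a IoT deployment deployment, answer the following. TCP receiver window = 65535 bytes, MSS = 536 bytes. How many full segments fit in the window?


Given: RWND = 65535 bytes, MSS = 536 bytes
Full segments = floor(RWND / MSS)
Full segments = floor(65535 / 536)
Full segments = floor(122.2668) = 122

122


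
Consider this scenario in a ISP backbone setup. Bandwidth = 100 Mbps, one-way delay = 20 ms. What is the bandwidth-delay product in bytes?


Given: bandwidth = 100 Mbps, delay = 20 ms
BDP in bits = 100 * 10^6 * 20 / 1000
BDP in bits = 2000000
BDP in bytes = 2000000 / 8 = 250000

250000


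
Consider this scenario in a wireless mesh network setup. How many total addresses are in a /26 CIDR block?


Given: CIDR prefix /26
Host bits = 32 - 26 = 6
Total addresses = 2^6 = 64

64


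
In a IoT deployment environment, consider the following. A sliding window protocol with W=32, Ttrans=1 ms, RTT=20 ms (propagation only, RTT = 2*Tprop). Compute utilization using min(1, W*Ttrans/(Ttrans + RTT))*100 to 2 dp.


Given: W = 32, Ttrans = 1 ms, RTT = 20 ms (= 2 * Tprop, Tprop = 10 ms)
Cycle time = Ttrans + RTT = 1 + 20 = 21 ms (first packet sent until its ACK returns)
W * Ttrans = 32 * 1 = 32 ms of sending per cycle
W * Ttrans / (Ttrans + RTT) = 32 / 21 = 1.523810
U = min(1, 1.523810) = 1.000000
U% = 100.00%

100.00


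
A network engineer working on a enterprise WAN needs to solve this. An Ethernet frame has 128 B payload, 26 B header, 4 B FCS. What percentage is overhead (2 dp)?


Given: payload = 128 B, header = 26 B, trailer = 4 B
Overhead bytes = header + trailer = 26 + 4 = 30
Total frame = payload + overhead = 128 + 30 = 158
Overhead % = 30 / 158 * 100 = 18.9873% -> 18.99% (2 dp)

18.99


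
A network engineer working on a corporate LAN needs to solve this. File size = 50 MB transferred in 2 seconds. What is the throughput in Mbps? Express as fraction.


Given: file = 50 MB, time = 2 s
File in Mb = 50 * 8 = 400 Mb
Throughput = 400 / 2 Mbps
Throughput = 200 Mbps

200


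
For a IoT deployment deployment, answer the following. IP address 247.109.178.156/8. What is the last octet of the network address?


Given: IP = 247.109.178.156, prefix = /8
Subnet mask = 255.0.0.0
Last octet of IP: 156
Last octet of mask: 0
Network last octet = 156 AND 0 = 0

0


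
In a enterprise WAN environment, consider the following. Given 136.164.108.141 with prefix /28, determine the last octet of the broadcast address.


Given: IP = 136.164.108.141, prefix = /28
Host bits = 32 - 28 = 4
Network last octet = 141 AND mask = 128
Host part size = 2^4 - 1 = 15
Broadcast last octet = 128 OR 15 = 143

143


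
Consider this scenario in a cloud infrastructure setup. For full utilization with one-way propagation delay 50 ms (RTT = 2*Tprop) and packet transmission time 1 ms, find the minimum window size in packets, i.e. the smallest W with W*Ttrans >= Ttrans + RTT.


Given: Ttrans = 1 ms, RTT = 100 ms (= 2 * Tprop, Tprop = 50 ms)
Time until first ACK returns = Ttrans + RTT = 1 + 100 = 101 ms
Need W * Ttrans >= Ttrans + RTT  ->  W >= (Ttrans + RTT) / Ttrans
(Ttrans + RTT) / Ttrans = 101 / 1 = 101
W_min = ceil(101) = 101

101


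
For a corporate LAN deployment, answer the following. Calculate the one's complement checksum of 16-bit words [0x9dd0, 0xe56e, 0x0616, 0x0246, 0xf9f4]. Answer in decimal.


Given words: [0x9dd0, 0xe56e, 0x0616, 0x0246, 0xf9f4]
Step 1: Sum all words
Raw sum = 40400 + 58734 + 1558 + 582 + 63988 = 165262
Step 2: Fold carry: (34190 + 2) = 34192
One's complement = ~34192 & 0xFFFF = 31343

31343


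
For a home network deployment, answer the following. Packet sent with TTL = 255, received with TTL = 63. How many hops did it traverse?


Given: initial TTL = 255, received TTL = 63
Hops = initial TTL - received TTL
Hops = 255 - 63 = 192

192


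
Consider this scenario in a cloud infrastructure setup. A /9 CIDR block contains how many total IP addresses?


Given: CIDR prefix /9
Host bits = 32 - 9 = 23
Total addresses = 2^23 = 8388608

8388608


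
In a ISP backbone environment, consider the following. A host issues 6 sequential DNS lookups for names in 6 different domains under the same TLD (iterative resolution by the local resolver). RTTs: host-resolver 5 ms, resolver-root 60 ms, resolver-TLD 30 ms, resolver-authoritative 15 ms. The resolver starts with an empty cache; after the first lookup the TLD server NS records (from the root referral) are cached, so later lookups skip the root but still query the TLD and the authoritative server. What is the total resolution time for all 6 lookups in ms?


Lookup 1 (cold cache): local + root + TLD + auth = 5 + 60 + 30 + 15 = 110 ms
Lookups 2..6 (TLD NS cached -> skip root; new domain -> still ask TLD and auth): local + TLD + auth = 5 + 30 + 15 = 50 ms each
Remaining 5 lookups: 5 * 50 = 250 ms
Total = 110 + 250 = 360 ms

360


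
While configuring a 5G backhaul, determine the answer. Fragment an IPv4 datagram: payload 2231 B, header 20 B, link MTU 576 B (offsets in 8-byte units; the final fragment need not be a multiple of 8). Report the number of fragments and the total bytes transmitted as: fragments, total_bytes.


Max data per non-final fragment = floor((MTU - header)/8)*8 = floor((576 - 20)/8)*8 = floor(556/8)*8 = 552 B
Final fragment needs no 8-byte alignment: it can carry up to MTU - header = 556 B
Non-final fragments needed = ceil((payload - 556) / 552) = ceil(1675/552) = ceil(3.0344) = 4
Number of fragments = 4 + 1 = 5
Fragment sizes (data): 4 * 552 B + 23 B (last, 23 <= 556 OK)
Total bytes sent = payload + n_frags * header = 2231 + 5*20 = 2231 + 100 = 2331 B

5, 2331


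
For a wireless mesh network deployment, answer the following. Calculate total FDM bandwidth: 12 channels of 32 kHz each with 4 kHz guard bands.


Given: 12 channels, 32 kHz each, guard = 4 kHz
Channel bandwidth = 12 * 32 = 384 kHz
Guard bands = 11 gaps * 4 kHz = 44 kHz
Total = 384 + 44 = 428 kHz

428


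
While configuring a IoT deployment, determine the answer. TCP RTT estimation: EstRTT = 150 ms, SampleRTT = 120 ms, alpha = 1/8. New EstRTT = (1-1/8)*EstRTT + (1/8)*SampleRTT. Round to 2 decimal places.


Given: EstRTT = 150 ms, SampleRTT = 120 ms, alpha = 1/8
New EstRTT = (1 - alpha) * EstRTT + alpha * SampleRTT
(7/8) * 150 = 131.25
(1/8) * 120 = 15
New EstRTT = 131.25 + 15 = 146.25 ms -> 146.25 ms (2 dp)

146.25


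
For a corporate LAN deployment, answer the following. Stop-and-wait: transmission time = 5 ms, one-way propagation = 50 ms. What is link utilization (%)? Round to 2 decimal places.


Given: Ttrans = 5 ms, Tprop = 50 ms
RTT = 2 * Tprop = 2 * 50 = 100 ms
U = Ttrans / (Ttrans + RTT)
U = 5 / (5 + 100)
U = 5 / 105 = 0.047619
U% = 4.76%

4.76


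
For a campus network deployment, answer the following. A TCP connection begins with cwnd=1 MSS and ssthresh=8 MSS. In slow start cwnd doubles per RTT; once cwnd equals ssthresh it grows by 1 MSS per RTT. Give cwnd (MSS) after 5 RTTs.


RTT 0: cwnd = 1 MSS (initial)
RTT 1: cwnd = 2 MSS (slow start, doubled)
RTT 2: cwnd = 4 MSS (slow start, doubled)
RTT 3: cwnd = 8 MSS (slow start, doubled)
RTT 4: cwnd = 9 MSS (congestion avoidance, +1)
RTT 5: cwnd = 10 MSS (congestion avoidance, +1)

10


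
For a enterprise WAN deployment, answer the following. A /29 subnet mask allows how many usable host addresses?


Given: subnet mask /29
Host bits = 32 - 29 = 3
Total addresses = 2^3 = 8
Usable hosts = 8 - 2 (network + broadcast) = 6

6


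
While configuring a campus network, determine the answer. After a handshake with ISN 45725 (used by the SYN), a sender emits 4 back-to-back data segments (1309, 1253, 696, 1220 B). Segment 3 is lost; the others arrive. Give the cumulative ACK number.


SYN uses sequence number 45725; first data byte = ISN + 1 = 45726.
Segment 1: SEQ = 45726, len = 1309 B, covers [45726, 47034]
Segment 2: SEQ = 47035, len = 1253 B, covers [47035, 48287]
Segment 3: SEQ = 48288, len = 696 B, covers [48288, 48983] [LOST]
Segment 4: SEQ = 48984, len = 1220 B, covers [48984, 50203]
In-order data received: bytes [45726, 48287] (segments 1..2).
Segment 3 missing -> gap begins at byte 48288; later segments buffered out of order.
Cumulative ACK = next expected in-order byte = 45726 + 1309 + 1253 = 48288

48288


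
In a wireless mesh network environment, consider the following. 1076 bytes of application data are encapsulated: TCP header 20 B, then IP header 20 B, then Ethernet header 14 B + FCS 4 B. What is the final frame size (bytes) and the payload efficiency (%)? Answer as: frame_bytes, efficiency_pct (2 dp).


TCP segment = 1076 + 20 = 1096 B
IP packet = 1096 + 20 = 1116 B
Ethernet frame = 1116 + 14 + 4 = 1134 B
Efficiency = app / frame = 1076 / 1134 = 0.948854 = 94.8854% -> 94.89% (2 dp)

1134, 94.89


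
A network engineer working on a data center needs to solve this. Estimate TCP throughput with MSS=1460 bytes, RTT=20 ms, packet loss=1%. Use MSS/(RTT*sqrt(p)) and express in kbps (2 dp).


Given: MSS = 1460 bytes, RTT = 20 ms, loss = 1%
RTT in seconds = 20 / 1000 = 0.02
Loss rate = 1% = 0.01
sqrt(loss) = sqrt(0.01) = 0.1
Throughput (bytes/s) = 1460 / (0.02 * 0.1) = 730000.0000
Throughput (kbps) = 730000.0000 * 8 / 1000 = 5840.000000 -> 5840.00 kbps (2 dp)

5840.00


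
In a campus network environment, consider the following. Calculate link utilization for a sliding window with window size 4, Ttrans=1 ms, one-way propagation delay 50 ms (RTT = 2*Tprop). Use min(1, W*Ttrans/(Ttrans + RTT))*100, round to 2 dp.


Given: W = 4, Ttrans = 1 ms, RTT = 100 ms (= 2 * Tprop, Tprop = 50 ms)
Cycle time = Ttrans + RTT = 1 + 100 = 101 ms (first packet sent until its ACK returns)
W * Ttrans = 4 * 1 = 4 ms of sending per cycle
W * Ttrans / (Ttrans + RTT) = 4 / 101 = 0.039604
U = min(1, 0.039604) = 0.039604
U% = 3.96%

3.96


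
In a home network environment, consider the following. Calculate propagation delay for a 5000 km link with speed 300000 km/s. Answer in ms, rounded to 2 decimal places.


Given: distance = 5000 km, speed = 300000 km/s
Delay = distance / speed = 5000 / 300000 seconds
Delay in ms = 5000 * 1000 / 300000
Delay = 16.6667 ms
Rounded to 2 dp = 16.67 ms

16.67


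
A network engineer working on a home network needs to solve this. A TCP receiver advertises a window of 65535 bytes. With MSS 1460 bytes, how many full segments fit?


Given: RWND = 65535 bytes, MSS = 1460 bytes
Full segments = floor(RWND / MSS)
Full segments = floor(65535 / 1460)
Full segments = floor(44.887) = 44

44


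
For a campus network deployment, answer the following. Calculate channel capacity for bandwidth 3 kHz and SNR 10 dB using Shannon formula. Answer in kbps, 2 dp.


Given: B = 3 kHz, SNR = 10 dB
SNR linear = 10^(10/10) = 10
1 + SNR = 11
log2(11) = 3.4594316186
C = 3 * 1000 * 3.4594316186 = 10378.2949 bps
C = 10.378295 kbps -> 10.38 kbps (2 dp)

10.38


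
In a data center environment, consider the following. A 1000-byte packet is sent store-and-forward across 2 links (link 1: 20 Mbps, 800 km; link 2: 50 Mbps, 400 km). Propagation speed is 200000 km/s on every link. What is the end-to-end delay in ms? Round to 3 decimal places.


Packet = 1000 bytes = 8000 bits. Store-and-forward: sum (t_trans + t_prop) per link.
Link 1: t_trans = 8000/(20*10^6) s = 0.4000 ms; t_prop = 800/200000 s = 4.0000 ms; subtotal = 4.4000 ms
Link 2: t_trans = 8000/(50*10^6) s = 0.1600 ms; t_prop = 400/200000 s = 2.0000 ms; subtotal = 2.1600 ms
End-to-end = 4.4000 + 2.1600 = 6.5600 ms -> 6.560 ms (3 dp)

6.560


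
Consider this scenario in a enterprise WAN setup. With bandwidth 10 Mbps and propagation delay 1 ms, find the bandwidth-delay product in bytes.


Given: bandwidth = 10 Mbps, delay = 1 ms
BDP in bits = 10 * 10^6 * 1 / 1000
BDP in bits = 10000
BDP in bytes = 10000 / 8 = 1250

1250


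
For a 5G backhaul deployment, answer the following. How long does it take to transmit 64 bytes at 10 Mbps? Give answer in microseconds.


Given: packet = 64 bytes, bandwidth = 10 Mbps
Packet in bits = 64 * 8 = 512 bits
Bandwidth = 10 * 10^6 = 10000000 bps
Time = 512 / 10000000 seconds
Time in us = 512 * 10^6 / 10000000 = 51.2

51.2
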